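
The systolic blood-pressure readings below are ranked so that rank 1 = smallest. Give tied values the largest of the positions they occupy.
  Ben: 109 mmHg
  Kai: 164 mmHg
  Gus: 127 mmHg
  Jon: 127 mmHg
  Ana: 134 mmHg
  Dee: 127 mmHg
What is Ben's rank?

Sorted (ascending): 109, 127, 127, 127, 134, 164
The 3 values of 127 occupy positions 2–4 → each gets rank 4.
Ben has value 109 mmHg → rank 1.

1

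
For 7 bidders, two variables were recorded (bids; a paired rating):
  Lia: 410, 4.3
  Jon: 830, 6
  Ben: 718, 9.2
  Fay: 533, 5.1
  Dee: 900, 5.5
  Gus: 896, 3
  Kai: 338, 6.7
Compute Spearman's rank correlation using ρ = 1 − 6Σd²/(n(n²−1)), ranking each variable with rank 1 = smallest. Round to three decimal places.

-0.214

Ranks of variable 1: 2, 5, 4, 3, 7, 6, 1
Ranks of variable 2: 2, 5, 7, 3, 4, 1, 6
d = r₁ − r₂: 0, 0, -3, 0, 3, 5, -5
d²: 0, 0, 9, 0, 9, 25, 25; Σd² = 68
ρ = 1 − 6·68/(7·48) = 1 − 408/336 = -0.214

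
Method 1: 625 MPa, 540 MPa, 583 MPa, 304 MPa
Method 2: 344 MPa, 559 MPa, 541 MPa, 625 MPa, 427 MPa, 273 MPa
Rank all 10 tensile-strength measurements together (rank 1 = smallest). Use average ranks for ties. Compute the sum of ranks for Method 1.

Sorted (ascending): 273, 304, 344, 427, 540, 541, 559, 583, 625, 625
The 2 values of 625 occupy positions 9–10 → average rank (9+10)/2 = 9.5.
Method 1 values → pooled ranks: 625→9.5, 540→5, 583→8, 304→2
Rank sum = 9.5 + 5 + 8 + 2 = 24.5

24.5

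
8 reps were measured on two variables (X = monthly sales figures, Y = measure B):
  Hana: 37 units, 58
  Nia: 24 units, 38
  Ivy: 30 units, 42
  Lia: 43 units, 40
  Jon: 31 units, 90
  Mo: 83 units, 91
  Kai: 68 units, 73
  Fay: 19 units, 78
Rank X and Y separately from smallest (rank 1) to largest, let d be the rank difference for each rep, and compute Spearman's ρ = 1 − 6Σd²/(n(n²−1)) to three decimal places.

0.333

Ranks of variable 1: 5, 2, 3, 6, 4, 8, 7, 1
Ranks of variable 2: 4, 1, 3, 2, 7, 8, 5, 6
d = r₁ − r₂: 1, 1, 0, 4, -3, 0, 2, -5
d²: 1, 1, 0, 16, 9, 0, 4, 25; Σd² = 56
ρ = 1 − 6·56/(8·63) = 1 − 336/504 = 0.333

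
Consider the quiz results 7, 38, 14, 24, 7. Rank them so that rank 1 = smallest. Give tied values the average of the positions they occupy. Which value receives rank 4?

Sorted (ascending): 7, 7, 14, 24, 38
The 2 values of 7 occupy positions 1–2 → average rank (1+2)/2 = 1.5.
Rank 4 → value 24.

24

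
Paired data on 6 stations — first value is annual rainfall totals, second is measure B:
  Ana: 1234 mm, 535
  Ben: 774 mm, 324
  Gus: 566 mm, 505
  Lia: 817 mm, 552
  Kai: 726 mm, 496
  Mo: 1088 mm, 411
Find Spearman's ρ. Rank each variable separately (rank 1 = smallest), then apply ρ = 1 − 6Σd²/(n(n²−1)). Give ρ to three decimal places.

0.200

Ranks of variable 1: 6, 3, 1, 4, 2, 5
Ranks of variable 2: 5, 1, 4, 6, 3, 2
d = r₁ − r₂: 1, 2, -3, -2, -1, 3
d²: 1, 4, 9, 4, 1, 9; Σd² = 28
ρ = 1 − 6·28/(6·35) = 1 − 168/210 = 0.200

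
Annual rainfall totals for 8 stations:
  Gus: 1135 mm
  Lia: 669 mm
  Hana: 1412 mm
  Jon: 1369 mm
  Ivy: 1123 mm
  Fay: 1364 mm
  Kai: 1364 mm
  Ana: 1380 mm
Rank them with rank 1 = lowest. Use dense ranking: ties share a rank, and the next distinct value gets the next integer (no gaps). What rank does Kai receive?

4

Sorted (ascending): 669, 1123, 1135, 1364, 1364, 1369, 1380, 1412
The 2 values of 1364 share dense rank 4.
Remaining distinct values take the next consecutive integers.
Kai has value 1364 mm → rank 4.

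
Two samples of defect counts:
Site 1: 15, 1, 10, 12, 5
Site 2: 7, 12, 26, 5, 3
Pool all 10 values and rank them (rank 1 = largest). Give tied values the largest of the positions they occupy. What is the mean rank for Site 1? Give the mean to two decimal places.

5.80

Sorted (descending): 26, 15, 12, 12, 10, 7, 5, 5, 3, 1
The 2 values of 12 occupy positions 3–4 → each gets rank 4.
The 2 values of 5 occupy positions 7–8 → each gets rank 8.
Site 1 values → pooled ranks: 15→2, 1→10, 10→5, 12→4, 5→8
Mean rank = (2 + 10 + 5 + 4 + 8) / 5 = 5.80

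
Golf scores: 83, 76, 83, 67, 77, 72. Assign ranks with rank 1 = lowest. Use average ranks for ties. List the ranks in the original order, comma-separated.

Sorted (ascending): 67, 72, 76, 77, 83, 83
The 2 values of 83 occupy positions 5–6 → average rank (5+6)/2 = 5.5.

5.5, 3, 5.5, 1, 4, 2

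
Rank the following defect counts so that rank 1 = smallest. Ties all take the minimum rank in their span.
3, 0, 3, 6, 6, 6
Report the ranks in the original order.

Sorted (ascending): 0, 3, 3, 6, 6, 6
The 2 values of 3 occupy positions 2–3 → each gets rank 2.
The 3 values of 6 occupy positions 4–6 → each gets rank 4.

2, 1, 2, 4, 4, 4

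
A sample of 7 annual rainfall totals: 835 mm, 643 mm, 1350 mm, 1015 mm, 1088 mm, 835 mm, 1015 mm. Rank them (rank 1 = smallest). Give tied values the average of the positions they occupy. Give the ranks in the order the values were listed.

Sorted (ascending): 643, 835, 835, 1015, 1015, 1088, 1350
The 2 values of 835 occupy positions 2–3 → average rank (2+3)/2 = 2.5.
The 2 values of 1015 occupy positions 4–5 → average rank (4+5)/2 = 4.5.

2.5, 1, 7, 4.5, 6, 2.5, 4.5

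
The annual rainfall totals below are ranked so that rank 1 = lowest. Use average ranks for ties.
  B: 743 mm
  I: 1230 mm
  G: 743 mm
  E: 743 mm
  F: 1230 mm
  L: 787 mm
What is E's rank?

Sorted (ascending): 743, 743, 743, 787, 1230, 1230
The 3 values of 743 occupy positions 1–3 → average rank 2.
The 2 values of 1230 occupy positions 5–6 → average rank (5+6)/2 = 5.5.
E has value 743 mm → rank 2.

2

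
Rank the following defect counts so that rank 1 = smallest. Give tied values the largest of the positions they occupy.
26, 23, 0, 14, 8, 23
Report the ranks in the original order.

6, 5, 1, 3, 2, 5

Sorted (ascending): 0, 8, 14, 23, 23, 26
The 2 values of 23 occupy positions 4–5 → each gets rank 5.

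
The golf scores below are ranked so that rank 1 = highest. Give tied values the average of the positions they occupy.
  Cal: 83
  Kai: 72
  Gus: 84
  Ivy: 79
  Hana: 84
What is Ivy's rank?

4

Sorted (descending): 84, 84, 83, 79, 72
The 2 values of 84 occupy positions 1–2 → average rank (1+2)/2 = 1.5.
Ivy has value 79 → rank 4.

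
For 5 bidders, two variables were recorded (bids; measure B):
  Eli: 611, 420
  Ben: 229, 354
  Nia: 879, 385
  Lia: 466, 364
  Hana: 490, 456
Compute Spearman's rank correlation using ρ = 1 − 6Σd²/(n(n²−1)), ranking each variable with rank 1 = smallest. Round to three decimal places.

0.600

Ranks of variable 1: 4, 1, 5, 2, 3
Ranks of variable 2: 4, 1, 3, 2, 5
d = r₁ − r₂: 0, 0, 2, 0, -2
d²: 0, 0, 4, 0, 4; Σd² = 8
ρ = 1 − 6·8/(5·24) = 1 − 48/120 = 0.600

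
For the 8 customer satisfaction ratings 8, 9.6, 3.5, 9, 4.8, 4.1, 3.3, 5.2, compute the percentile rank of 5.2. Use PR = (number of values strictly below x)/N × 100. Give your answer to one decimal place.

50.0

N = 8.
Strictly below 5.2: 4. Equal to 5.2: 1.
PR = 4/8 × 100 = 50.0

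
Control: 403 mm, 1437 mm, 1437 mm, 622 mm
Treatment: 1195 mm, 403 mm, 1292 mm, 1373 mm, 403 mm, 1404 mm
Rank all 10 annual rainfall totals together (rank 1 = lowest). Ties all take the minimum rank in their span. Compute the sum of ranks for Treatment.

28

Sorted (ascending): 403, 403, 403, 622, 1195, 1292, 1373, 1404, 1437, 1437
The 3 values of 403 occupy positions 1–3 → each gets rank 1.
The 2 values of 1437 occupy positions 9–10 → each gets rank 9.
Treatment values → pooled ranks: 1195→5, 403→1, 1292→6, 1373→7, 403→1, 1404→8
Rank sum = 5 + 1 + 6 + 7 + 1 + 8 = 28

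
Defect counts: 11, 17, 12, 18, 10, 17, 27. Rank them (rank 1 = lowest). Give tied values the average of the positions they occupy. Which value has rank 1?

10

Sorted (ascending): 10, 11, 12, 17, 17, 18, 27
The 2 values of 17 occupy positions 4–5 → average rank (4+5)/2 = 4.5.
Rank 1 → value 10.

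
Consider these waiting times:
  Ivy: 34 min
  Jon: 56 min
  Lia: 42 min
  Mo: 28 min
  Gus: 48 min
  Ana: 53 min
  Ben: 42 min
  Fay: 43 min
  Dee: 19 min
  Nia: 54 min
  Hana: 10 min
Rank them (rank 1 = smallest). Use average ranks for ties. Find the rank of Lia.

5.5

Sorted (ascending): 10, 19, 28, 34, 42, 42, 43, 48, 53, 54, 56
The 2 values of 42 occupy positions 5–6 → average rank (5+6)/2 = 5.5.
Lia has value 42 min → rank 5.5.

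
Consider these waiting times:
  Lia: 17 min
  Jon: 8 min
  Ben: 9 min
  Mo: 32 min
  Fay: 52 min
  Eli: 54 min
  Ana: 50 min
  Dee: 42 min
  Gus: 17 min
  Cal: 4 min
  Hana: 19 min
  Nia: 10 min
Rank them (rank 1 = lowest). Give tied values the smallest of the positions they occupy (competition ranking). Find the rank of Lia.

Sorted (ascending): 4, 8, 9, 10, 17, 17, 19, 32, 42, 50, 52, 54
The 2 values of 17 occupy positions 5–6 → each gets rank 5.
Lia has value 17 min → rank 5.

5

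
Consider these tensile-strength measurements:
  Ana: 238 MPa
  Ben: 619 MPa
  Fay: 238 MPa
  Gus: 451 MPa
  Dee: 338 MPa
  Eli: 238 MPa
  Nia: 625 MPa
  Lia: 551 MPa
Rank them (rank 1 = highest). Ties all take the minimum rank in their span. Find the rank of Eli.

Sorted (descending): 625, 619, 551, 451, 338, 238, 238, 238
The 3 values of 238 occupy positions 6–8 → each gets rank 6.
Eli has value 238 MPa → rank 6.

6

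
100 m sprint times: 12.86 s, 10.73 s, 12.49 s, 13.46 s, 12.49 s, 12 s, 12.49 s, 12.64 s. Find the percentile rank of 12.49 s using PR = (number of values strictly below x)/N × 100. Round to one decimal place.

N = 8.
Strictly below 12.49: 2. Equal to 12.49: 3.
PR = 2/8 × 100 = 25.0

25.0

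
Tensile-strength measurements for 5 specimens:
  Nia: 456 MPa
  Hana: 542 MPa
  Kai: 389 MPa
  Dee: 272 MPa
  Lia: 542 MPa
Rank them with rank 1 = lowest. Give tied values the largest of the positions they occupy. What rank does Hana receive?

5

Sorted (ascending): 272, 389, 456, 542, 542
The 2 values of 542 occupy positions 4–5 → each gets rank 5.
Hana has value 542 MPa → rank 5.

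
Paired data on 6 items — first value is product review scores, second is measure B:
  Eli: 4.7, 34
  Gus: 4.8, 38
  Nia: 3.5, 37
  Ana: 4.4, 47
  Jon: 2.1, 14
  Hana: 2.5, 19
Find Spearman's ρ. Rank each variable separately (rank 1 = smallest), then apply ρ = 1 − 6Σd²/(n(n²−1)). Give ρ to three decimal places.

Ranks of variable 1: 5, 6, 3, 4, 1, 2
Ranks of variable 2: 3, 5, 4, 6, 1, 2
d = r₁ − r₂: 2, 1, -1, -2, 0, 0
d²: 4, 1, 1, 4, 0, 0; Σd² = 10
ρ = 1 − 6·10/(6·35) = 1 − 60/210 = 0.714

0.714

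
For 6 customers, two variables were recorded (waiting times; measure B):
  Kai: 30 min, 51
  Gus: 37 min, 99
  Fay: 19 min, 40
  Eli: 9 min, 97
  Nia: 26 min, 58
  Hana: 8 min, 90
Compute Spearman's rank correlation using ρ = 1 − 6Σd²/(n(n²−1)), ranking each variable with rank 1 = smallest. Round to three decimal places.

0.086

Ranks of variable 1: 5, 6, 3, 2, 4, 1
Ranks of variable 2: 2, 6, 1, 5, 3, 4
d = r₁ − r₂: 3, 0, 2, -3, 1, -3
d²: 9, 0, 4, 9, 1, 9; Σd² = 32
ρ = 1 − 6·32/(6·35) = 1 − 192/210 = 0.086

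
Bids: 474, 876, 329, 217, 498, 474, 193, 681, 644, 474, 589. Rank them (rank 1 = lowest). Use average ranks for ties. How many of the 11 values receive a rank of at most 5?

6

Sorted (ascending): 193, 217, 329, 474, 474, 474, 498, 589, 644, 681, 876
The 3 values of 474 occupy positions 4–6 → average rank 5.
Ranks ≤ 5: {1, 2, 3, 5, 5, 5} → 6 values.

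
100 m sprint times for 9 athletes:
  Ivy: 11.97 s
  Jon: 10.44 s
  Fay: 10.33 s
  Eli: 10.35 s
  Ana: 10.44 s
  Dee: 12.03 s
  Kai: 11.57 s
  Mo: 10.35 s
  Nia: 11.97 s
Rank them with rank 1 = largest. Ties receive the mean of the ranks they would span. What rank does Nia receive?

Sorted (descending): 12.03, 11.97, 11.97, 11.57, 10.44, 10.44, 10.35, 10.35, 10.33
The 2 values of 11.97 occupy positions 2–3 → average rank (2+3)/2 = 2.5.
The 2 values of 10.44 occupy positions 5–6 → average rank (5+6)/2 = 5.5.
The 2 values of 10.35 occupy positions 7–8 → average rank (7+8)/2 = 7.5.
Nia has value 11.97 s → rank 2.5.

2.5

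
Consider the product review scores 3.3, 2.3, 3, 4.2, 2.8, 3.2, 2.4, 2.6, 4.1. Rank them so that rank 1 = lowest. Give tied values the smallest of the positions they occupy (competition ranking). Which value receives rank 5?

3

Sorted (ascending): 2.3, 2.4, 2.6, 2.8, 3, 3.2, 3.3, 4.1, 4.2
No ties — each value takes its position as its rank.
Rank 5 → value 3.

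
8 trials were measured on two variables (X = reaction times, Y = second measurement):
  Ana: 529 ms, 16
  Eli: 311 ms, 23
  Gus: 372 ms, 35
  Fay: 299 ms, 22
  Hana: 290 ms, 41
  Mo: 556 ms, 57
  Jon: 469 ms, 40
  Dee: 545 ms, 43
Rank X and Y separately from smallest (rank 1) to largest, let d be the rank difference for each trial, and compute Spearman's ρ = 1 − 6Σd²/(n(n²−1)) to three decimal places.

Ranks of variable 1: 6, 3, 4, 2, 1, 8, 5, 7
Ranks of variable 2: 1, 3, 4, 2, 6, 8, 5, 7
d = r₁ − r₂: 5, 0, 0, 0, -5, 0, 0, 0
d²: 25, 0, 0, 0, 25, 0, 0, 0; Σd² = 50
ρ = 1 − 6·50/(8·63) = 1 − 300/504 = 0.405

0.405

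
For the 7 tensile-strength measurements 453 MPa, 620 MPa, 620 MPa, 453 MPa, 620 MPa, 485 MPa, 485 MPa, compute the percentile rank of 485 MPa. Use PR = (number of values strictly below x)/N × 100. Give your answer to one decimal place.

28.6

N = 7.
Strictly below 485: 2. Equal to 485: 2.
PR = 2/7 × 100 = 28.6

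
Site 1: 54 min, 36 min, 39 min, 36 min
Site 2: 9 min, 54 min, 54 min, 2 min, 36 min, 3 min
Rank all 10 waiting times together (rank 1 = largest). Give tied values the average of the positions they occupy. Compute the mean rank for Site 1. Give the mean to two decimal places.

4.50

Sorted (descending): 54, 54, 54, 39, 36, 36, 36, 9, 3, 2
The 3 values of 54 occupy positions 1–3 → average rank 2.
The 3 values of 36 occupy positions 5–7 → average rank 6.
Site 1 values → pooled ranks: 54→2, 36→6, 39→4, 36→6
Mean rank = (2 + 6 + 4 + 6) / 4 = 4.50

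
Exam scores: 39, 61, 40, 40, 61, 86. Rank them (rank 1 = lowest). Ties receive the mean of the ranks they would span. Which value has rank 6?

Sorted (ascending): 39, 40, 40, 61, 61, 86
The 2 values of 40 occupy positions 2–3 → average rank (2+3)/2 = 2.5.
The 2 values of 61 occupy positions 4–5 → average rank (4+5)/2 = 4.5.
Rank 6 → value 86.

86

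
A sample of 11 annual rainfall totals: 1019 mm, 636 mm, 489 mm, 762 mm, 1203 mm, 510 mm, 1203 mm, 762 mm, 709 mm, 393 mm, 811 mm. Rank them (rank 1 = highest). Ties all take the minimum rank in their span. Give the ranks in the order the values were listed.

Sorted (descending): 1203, 1203, 1019, 811, 762, 762, 709, 636, 510, 489, 393
The 2 values of 1203 occupy positions 1–2 → each gets rank 1.
The 2 values of 762 occupy positions 5–6 → each gets rank 5.

3, 8, 10, 5, 1, 9, 1, 5, 7, 11, 4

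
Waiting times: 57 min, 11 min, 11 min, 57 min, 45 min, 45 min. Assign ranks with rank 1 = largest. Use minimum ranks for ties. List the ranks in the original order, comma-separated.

Sorted (descending): 57, 57, 45, 45, 11, 11
The 2 values of 57 occupy positions 1–2 → each gets rank 1.
The 2 values of 45 occupy positions 3–4 → each gets rank 3.
The 2 values of 11 occupy positions 5–6 → each gets rank 5.

1, 5, 5, 1, 3, 3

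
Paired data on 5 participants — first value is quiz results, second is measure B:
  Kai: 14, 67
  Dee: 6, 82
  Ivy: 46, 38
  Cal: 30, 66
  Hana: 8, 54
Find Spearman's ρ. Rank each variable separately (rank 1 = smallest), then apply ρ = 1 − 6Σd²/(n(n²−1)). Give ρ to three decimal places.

-0.700

Ranks of variable 1: 3, 1, 5, 4, 2
Ranks of variable 2: 4, 5, 1, 3, 2
d = r₁ − r₂: -1, -4, 4, 1, 0
d²: 1, 16, 16, 1, 0; Σd² = 34
ρ = 1 − 6·34/(5·24) = 1 − 204/120 = -0.700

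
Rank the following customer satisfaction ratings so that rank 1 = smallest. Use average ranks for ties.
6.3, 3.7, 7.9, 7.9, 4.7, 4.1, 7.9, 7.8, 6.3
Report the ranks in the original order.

4.5, 1, 8, 8, 3, 2, 8, 6, 4.5

Sorted (ascending): 3.7, 4.1, 4.7, 6.3, 6.3, 7.8, 7.9, 7.9, 7.9
The 2 values of 6.3 occupy positions 4–5 → average rank (4+5)/2 = 4.5.
The 3 values of 7.9 occupy positions 7–9 → average rank 8.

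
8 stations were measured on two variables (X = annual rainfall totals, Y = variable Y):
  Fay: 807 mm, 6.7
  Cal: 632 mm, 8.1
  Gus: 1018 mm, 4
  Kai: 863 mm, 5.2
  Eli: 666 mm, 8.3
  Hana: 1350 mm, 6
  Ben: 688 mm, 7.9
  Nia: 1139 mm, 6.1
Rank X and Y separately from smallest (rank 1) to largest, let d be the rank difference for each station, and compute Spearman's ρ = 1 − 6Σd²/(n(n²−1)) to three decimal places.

Ranks of variable 1: 4, 1, 6, 5, 2, 8, 3, 7
Ranks of variable 2: 5, 7, 1, 2, 8, 3, 6, 4
d = r₁ − r₂: -1, -6, 5, 3, -6, 5, -3, 3
d²: 1, 36, 25, 9, 36, 25, 9, 9; Σd² = 150
ρ = 1 − 6·150/(8·63) = 1 − 900/504 = -0.786

-0.786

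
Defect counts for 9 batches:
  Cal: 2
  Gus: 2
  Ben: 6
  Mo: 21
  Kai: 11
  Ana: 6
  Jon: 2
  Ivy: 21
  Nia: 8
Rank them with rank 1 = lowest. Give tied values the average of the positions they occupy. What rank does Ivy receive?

8.5

Sorted (ascending): 2, 2, 2, 6, 6, 8, 11, 21, 21
The 3 values of 2 occupy positions 1–3 → average rank 2.
The 2 values of 6 occupy positions 4–5 → average rank (4+5)/2 = 4.5.
The 2 values of 21 occupy positions 8–9 → average rank (8+9)/2 = 8.5.
Ivy has value 21 → rank 8.5.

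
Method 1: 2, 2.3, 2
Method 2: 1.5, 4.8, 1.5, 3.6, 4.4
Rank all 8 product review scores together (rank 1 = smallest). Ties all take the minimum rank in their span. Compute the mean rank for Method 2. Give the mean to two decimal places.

Sorted (ascending): 1.5, 1.5, 2, 2, 2.3, 3.6, 4.4, 4.8
The 2 values of 1.5 occupy positions 1–2 → each gets rank 1.
The 2 values of 2 occupy positions 3–4 → each gets rank 3.
Method 2 values → pooled ranks: 1.5→1, 4.8→8, 1.5→1, 3.6→6, 4.4→7
Mean rank = (1 + 8 + 1 + 6 + 7) / 5 = 4.60

4.60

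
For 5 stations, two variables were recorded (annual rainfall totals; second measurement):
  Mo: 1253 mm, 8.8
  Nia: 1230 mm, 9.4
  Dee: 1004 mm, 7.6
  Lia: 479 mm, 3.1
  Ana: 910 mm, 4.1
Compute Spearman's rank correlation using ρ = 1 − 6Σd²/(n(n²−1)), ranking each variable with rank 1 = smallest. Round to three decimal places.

0.900

Ranks of variable 1: 5, 4, 3, 1, 2
Ranks of variable 2: 4, 5, 3, 1, 2
d = r₁ − r₂: 1, -1, 0, 0, 0
d²: 1, 1, 0, 0, 0; Σd² = 2
ρ = 1 − 6·2/(5·24) = 1 − 12/120 = 0.900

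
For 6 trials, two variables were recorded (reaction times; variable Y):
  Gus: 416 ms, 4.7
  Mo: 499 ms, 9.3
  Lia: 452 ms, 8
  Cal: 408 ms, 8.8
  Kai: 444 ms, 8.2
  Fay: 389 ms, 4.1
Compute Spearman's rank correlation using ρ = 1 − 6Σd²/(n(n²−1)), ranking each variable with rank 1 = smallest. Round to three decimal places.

Ranks of variable 1: 3, 6, 5, 2, 4, 1
Ranks of variable 2: 2, 6, 3, 5, 4, 1
d = r₁ − r₂: 1, 0, 2, -3, 0, 0
d²: 1, 0, 4, 9, 0, 0; Σd² = 14
ρ = 1 − 6·14/(6·35) = 1 − 84/210 = 0.600

0.600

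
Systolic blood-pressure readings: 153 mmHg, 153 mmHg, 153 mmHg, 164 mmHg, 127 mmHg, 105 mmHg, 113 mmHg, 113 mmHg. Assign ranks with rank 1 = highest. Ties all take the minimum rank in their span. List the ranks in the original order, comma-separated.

2, 2, 2, 1, 5, 8, 6, 6

Sorted (descending): 164, 153, 153, 153, 127, 113, 113, 105
The 3 values of 153 occupy positions 2–4 → each gets rank 2.
The 2 values of 113 occupy positions 6–7 → each gets rank 6.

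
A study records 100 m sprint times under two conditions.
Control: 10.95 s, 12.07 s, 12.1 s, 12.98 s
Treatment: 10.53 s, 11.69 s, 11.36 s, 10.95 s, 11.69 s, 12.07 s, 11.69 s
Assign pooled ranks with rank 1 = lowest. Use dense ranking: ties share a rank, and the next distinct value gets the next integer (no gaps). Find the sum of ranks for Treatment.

Sorted (ascending): 10.53, 10.95, 10.95, 11.36, 11.69, 11.69, 11.69, 12.07, 12.07, 12.1, 12.98
The 2 values of 10.95 share dense rank 2.
The 3 values of 11.69 share dense rank 4.
The 2 values of 12.07 share dense rank 5.
Remaining distinct values take the next consecutive integers.
Treatment values → pooled ranks: 10.53→1, 11.69→4, 11.36→3, 10.95→2, 11.69→4, 12.07→5, 11.69→4
Rank sum = 1 + 4 + 3 + 2 + 4 + 5 + 4 = 23

23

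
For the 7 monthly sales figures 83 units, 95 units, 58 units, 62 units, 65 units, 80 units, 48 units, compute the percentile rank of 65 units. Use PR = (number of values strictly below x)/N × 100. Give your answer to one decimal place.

N = 7.
Strictly below 65: 3. Equal to 65: 1.
PR = 3/7 × 100 = 42.9

42.9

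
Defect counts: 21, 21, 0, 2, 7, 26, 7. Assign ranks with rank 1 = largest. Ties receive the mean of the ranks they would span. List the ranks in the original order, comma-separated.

Sorted (descending): 26, 21, 21, 7, 7, 2, 0
The 2 values of 21 occupy positions 2–3 → average rank (2+3)/2 = 2.5.
The 2 values of 7 occupy positions 4–5 → average rank (4+5)/2 = 4.5.

2.5, 2.5, 7, 6, 4.5, 1, 4.5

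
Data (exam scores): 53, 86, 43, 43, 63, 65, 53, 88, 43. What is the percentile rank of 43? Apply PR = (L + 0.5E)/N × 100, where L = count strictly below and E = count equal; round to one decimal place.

N = 9.
Strictly below 43: 0. Equal to 43: 3.
PR = (0 + 0.5·3)/9 × 100 = 16.7

16.7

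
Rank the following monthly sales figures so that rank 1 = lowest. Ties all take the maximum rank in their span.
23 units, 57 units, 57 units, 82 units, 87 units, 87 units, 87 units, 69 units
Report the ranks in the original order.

1, 3, 3, 5, 8, 8, 8, 4

Sorted (ascending): 23, 57, 57, 69, 82, 87, 87, 87
The 2 values of 57 occupy positions 2–3 → each gets rank 3.
The 3 values of 87 occupy positions 6–8 → each gets rank 8.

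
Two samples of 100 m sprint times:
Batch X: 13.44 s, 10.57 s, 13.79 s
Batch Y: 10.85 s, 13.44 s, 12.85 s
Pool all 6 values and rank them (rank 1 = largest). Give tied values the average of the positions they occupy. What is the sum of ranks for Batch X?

Sorted (descending): 13.79, 13.44, 13.44, 12.85, 10.85, 10.57
The 2 values of 13.44 occupy positions 2–3 → average rank (2+3)/2 = 2.5.
Batch X values → pooled ranks: 13.44→2.5, 10.57→6, 13.79→1
Rank sum = 2.5 + 6 + 1 = 9.5

9.5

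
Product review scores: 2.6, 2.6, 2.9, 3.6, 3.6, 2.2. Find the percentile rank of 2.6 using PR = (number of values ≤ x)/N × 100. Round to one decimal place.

50.0

N = 6.
Strictly below 2.6: 1. Equal to 2.6: 2.
PR = 3/6 × 100 = 50.0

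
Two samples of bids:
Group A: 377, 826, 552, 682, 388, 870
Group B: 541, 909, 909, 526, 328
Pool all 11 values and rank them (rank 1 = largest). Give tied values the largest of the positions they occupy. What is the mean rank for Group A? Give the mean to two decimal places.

Sorted (descending): 909, 909, 870, 826, 682, 552, 541, 526, 388, 377, 328
The 2 values of 909 occupy positions 1–2 → each gets rank 2.
Group A values → pooled ranks: 377→10, 826→4, 552→6, 682→5, 388→9, 870→3
Mean rank = (10 + 4 + 6 + 5 + 9 + 3) / 6 = 6.17

6.17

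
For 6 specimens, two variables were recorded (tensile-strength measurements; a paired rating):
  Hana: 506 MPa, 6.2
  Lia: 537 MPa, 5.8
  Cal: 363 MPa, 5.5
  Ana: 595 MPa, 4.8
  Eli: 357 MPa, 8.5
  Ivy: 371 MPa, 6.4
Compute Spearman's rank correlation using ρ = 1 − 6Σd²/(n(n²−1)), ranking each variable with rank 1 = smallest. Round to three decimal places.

-0.657

Ranks of variable 1: 4, 5, 2, 6, 1, 3
Ranks of variable 2: 4, 3, 2, 1, 6, 5
d = r₁ − r₂: 0, 2, 0, 5, -5, -2
d²: 0, 4, 0, 25, 25, 4; Σd² = 58
ρ = 1 − 6·58/(6·35) = 1 − 348/210 = -0.657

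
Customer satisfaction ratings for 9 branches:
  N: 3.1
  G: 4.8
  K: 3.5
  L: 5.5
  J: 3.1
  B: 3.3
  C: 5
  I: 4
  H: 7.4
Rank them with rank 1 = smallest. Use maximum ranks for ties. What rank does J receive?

2

Sorted (ascending): 3.1, 3.1, 3.3, 3.5, 4, 4.8, 5, 5.5, 7.4
The 2 values of 3.1 occupy positions 1–2 → each gets rank 2.
J has value 3.1 → rank 2.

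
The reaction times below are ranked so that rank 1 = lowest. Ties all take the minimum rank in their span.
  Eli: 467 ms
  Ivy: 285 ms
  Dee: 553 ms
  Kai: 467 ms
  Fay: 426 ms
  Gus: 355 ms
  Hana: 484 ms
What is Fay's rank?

3

Sorted (ascending): 285, 355, 426, 467, 467, 484, 553
The 2 values of 467 occupy positions 4–5 → each gets rank 4.
Fay has value 426 ms → rank 3.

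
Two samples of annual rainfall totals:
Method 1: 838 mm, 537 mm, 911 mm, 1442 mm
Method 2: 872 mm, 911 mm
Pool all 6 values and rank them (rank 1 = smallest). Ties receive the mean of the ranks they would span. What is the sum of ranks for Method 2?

7.5

Sorted (ascending): 537, 838, 872, 911, 911, 1442
The 2 values of 911 occupy positions 4–5 → average rank (4+5)/2 = 4.5.
Method 2 values → pooled ranks: 872→3, 911→4.5
Rank sum = 3 + 4.5 = 7.5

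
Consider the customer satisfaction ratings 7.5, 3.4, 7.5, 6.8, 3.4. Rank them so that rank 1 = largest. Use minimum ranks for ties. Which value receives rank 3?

6.8

Sorted (descending): 7.5, 7.5, 6.8, 3.4, 3.4
The 2 values of 7.5 occupy positions 1–2 → each gets rank 1.
The 2 values of 3.4 occupy positions 4–5 → each gets rank 4.
Rank 3 → value 6.8.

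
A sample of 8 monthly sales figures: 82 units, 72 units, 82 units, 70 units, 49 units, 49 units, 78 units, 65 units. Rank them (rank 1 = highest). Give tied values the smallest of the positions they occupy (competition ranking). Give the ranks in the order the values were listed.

Sorted (descending): 82, 82, 78, 72, 70, 65, 49, 49
The 2 values of 82 occupy positions 1–2 → each gets rank 1.
The 2 values of 49 occupy positions 7–8 → each gets rank 7.

1, 4, 1, 5, 7, 7, 3, 6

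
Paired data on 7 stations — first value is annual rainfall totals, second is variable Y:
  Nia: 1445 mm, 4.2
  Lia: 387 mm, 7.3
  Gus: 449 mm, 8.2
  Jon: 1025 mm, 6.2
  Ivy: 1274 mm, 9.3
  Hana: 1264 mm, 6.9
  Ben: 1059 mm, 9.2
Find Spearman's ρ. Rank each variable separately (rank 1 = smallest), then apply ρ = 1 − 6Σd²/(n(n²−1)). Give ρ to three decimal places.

Ranks of variable 1: 7, 1, 2, 3, 6, 5, 4
Ranks of variable 2: 1, 4, 5, 2, 7, 3, 6
d = r₁ − r₂: 6, -3, -3, 1, -1, 2, -2
d²: 36, 9, 9, 1, 1, 4, 4; Σd² = 64
ρ = 1 − 6·64/(7·48) = 1 − 384/336 = -0.143

-0.143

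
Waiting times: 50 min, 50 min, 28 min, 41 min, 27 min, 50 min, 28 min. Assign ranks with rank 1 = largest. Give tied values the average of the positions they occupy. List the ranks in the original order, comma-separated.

2, 2, 5.5, 4, 7, 2, 5.5

Sorted (descending): 50, 50, 50, 41, 28, 28, 27
The 3 values of 50 occupy positions 1–3 → average rank 2.
The 2 values of 28 occupy positions 5–6 → average rank (5+6)/2 = 5.5.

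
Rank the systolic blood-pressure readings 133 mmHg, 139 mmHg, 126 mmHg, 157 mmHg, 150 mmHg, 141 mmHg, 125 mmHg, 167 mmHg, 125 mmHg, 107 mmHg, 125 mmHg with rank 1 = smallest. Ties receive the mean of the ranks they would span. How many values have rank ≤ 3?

Sorted (ascending): 107, 125, 125, 125, 126, 133, 139, 141, 150, 157, 167
The 3 values of 125 occupy positions 2–4 → average rank 3.
Ranks ≤ 3: {1, 3, 3, 3} → 4 values.

4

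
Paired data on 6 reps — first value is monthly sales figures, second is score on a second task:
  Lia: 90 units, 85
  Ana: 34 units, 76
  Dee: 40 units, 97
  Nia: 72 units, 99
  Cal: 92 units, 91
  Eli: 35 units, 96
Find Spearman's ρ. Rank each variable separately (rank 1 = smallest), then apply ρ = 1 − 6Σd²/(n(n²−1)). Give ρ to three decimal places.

Ranks of variable 1: 5, 1, 3, 4, 6, 2
Ranks of variable 2: 2, 1, 5, 6, 3, 4
d = r₁ − r₂: 3, 0, -2, -2, 3, -2
d²: 9, 0, 4, 4, 9, 4; Σd² = 30
ρ = 1 − 6·30/(6·35) = 1 − 180/210 = 0.143

0.143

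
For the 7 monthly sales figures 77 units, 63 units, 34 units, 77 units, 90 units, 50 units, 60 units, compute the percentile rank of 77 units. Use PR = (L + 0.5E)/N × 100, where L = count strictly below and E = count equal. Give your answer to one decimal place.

N = 7.
Strictly below 77: 4. Equal to 77: 2.
PR = (4 + 0.5·2)/7 × 100 = 71.4

71.4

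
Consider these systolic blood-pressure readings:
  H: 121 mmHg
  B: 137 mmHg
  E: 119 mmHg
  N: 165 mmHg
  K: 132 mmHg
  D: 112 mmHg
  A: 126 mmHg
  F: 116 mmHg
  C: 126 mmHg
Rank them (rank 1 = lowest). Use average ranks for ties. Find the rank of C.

5.5

Sorted (ascending): 112, 116, 119, 121, 126, 126, 132, 137, 165
The 2 values of 126 occupy positions 5–6 → average rank (5+6)/2 = 5.5.
C has value 126 mmHg → rank 5.5.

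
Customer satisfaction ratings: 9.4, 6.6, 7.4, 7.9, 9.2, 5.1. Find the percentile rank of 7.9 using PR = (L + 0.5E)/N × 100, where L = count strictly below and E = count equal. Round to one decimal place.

N = 6.
Strictly below 7.9: 3. Equal to 7.9: 1.
PR = (3 + 0.5·1)/6 × 100 = 58.3

58.3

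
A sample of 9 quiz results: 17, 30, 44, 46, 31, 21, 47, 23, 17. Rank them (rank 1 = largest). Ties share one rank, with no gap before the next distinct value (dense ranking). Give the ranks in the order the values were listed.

Sorted (descending): 47, 46, 44, 31, 30, 23, 21, 17, 17
The 2 values of 17 share dense rank 8.
Remaining distinct values take the next consecutive integers.

8, 5, 3, 2, 4, 7, 1, 6, 8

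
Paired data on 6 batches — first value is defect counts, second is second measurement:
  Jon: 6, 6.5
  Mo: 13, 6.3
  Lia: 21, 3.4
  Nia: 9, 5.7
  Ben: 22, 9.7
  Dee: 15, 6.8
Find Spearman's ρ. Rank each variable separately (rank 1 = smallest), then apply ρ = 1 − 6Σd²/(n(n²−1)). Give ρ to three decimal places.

Ranks of variable 1: 1, 3, 5, 2, 6, 4
Ranks of variable 2: 4, 3, 1, 2, 6, 5
d = r₁ − r₂: -3, 0, 4, 0, 0, -1
d²: 9, 0, 16, 0, 0, 1; Σd² = 26
ρ = 1 − 6·26/(6·35) = 1 − 156/210 = 0.257

0.257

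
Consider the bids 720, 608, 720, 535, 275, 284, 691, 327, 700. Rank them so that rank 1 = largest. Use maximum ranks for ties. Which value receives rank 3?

700

Sorted (descending): 720, 720, 700, 691, 608, 535, 327, 284, 275
The 2 values of 720 occupy positions 1–2 → each gets rank 2.
Rank 3 → value 700.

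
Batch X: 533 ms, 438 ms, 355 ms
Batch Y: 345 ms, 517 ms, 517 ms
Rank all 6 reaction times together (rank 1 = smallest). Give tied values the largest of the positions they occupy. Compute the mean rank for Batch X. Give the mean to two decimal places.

Sorted (ascending): 345, 355, 438, 517, 517, 533
The 2 values of 517 occupy positions 4–5 → each gets rank 5.
Batch X values → pooled ranks: 533→6, 438→3, 355→2
Mean rank = (6 + 3 + 2) / 3 = 3.67

3.67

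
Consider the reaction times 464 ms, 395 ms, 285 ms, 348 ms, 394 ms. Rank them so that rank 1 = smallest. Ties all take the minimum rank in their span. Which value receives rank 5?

Sorted (ascending): 285, 348, 394, 395, 464
No ties — each value takes its position as its rank.
Rank 5 → value 464.

464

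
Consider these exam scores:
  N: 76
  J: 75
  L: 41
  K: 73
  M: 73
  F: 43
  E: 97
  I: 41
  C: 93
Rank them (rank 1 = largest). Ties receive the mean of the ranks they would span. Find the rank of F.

7

Sorted (descending): 97, 93, 76, 75, 73, 73, 43, 41, 41
The 2 values of 73 occupy positions 5–6 → average rank (5+6)/2 = 5.5.
The 2 values of 41 occupy positions 8–9 → average rank (8+9)/2 = 8.5.
F has value 43 → rank 7.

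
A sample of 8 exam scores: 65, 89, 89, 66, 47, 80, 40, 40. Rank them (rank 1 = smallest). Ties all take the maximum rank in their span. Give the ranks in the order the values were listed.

Sorted (ascending): 40, 40, 47, 65, 66, 80, 89, 89
The 2 values of 40 occupy positions 1–2 → each gets rank 2.
The 2 values of 89 occupy positions 7–8 → each gets rank 8.

4, 8, 8, 5, 3, 6, 2, 2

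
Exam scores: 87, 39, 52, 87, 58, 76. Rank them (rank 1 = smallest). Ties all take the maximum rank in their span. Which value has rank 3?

58

Sorted (ascending): 39, 52, 58, 76, 87, 87
The 2 values of 87 occupy positions 5–6 → each gets rank 6.
Rank 3 → value 58.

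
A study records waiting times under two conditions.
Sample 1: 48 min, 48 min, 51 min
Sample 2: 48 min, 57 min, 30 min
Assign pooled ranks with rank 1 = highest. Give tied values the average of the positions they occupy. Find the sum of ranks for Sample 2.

Sorted (descending): 57, 51, 48, 48, 48, 30
The 3 values of 48 occupy positions 3–5 → average rank 4.
Sample 2 values → pooled ranks: 48→4, 57→1, 30→6
Rank sum = 4 + 1 + 6 = 11

11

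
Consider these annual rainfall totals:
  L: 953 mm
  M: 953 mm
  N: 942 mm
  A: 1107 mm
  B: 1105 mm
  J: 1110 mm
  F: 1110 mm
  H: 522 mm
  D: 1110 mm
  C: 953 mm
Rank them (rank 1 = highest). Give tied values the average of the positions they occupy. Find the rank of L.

7

Sorted (descending): 1110, 1110, 1110, 1107, 1105, 953, 953, 953, 942, 522
The 3 values of 1110 occupy positions 1–3 → average rank 2.
The 3 values of 953 occupy positions 6–8 → average rank 7.
L has value 953 mm → rank 7.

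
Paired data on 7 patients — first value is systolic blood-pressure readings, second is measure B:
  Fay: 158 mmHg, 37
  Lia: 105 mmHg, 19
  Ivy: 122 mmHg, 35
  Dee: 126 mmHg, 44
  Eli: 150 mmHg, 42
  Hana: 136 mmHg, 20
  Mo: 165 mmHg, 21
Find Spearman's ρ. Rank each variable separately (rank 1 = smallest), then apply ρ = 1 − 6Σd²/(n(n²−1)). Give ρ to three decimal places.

0.250

Ranks of variable 1: 6, 1, 2, 3, 5, 4, 7
Ranks of variable 2: 5, 1, 4, 7, 6, 2, 3
d = r₁ − r₂: 1, 0, -2, -4, -1, 2, 4
d²: 1, 0, 4, 16, 1, 4, 16; Σd² = 42
ρ = 1 − 6·42/(7·48) = 1 − 252/336 = 0.250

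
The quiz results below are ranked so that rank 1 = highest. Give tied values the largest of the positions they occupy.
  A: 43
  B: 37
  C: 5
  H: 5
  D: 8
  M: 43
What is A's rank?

Sorted (descending): 43, 43, 37, 8, 5, 5
The 2 values of 43 occupy positions 1–2 → each gets rank 2.
The 2 values of 5 occupy positions 5–6 → each gets rank 6.
A has value 43 → rank 2.

2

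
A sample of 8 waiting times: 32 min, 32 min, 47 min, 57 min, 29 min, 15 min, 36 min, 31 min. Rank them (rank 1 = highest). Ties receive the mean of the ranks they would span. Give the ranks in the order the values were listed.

4.5, 4.5, 2, 1, 7, 8, 3, 6

Sorted (descending): 57, 47, 36, 32, 32, 31, 29, 15
The 2 values of 32 occupy positions 4–5 → average rank (4+5)/2 = 4.5.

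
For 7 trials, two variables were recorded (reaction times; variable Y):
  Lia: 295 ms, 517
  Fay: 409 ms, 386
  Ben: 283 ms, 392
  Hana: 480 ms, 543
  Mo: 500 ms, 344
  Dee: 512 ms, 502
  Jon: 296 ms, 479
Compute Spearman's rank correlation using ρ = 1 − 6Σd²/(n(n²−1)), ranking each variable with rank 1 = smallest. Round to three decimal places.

Ranks of variable 1: 2, 4, 1, 5, 6, 7, 3
Ranks of variable 2: 6, 2, 3, 7, 1, 5, 4
d = r₁ − r₂: -4, 2, -2, -2, 5, 2, -1
d²: 16, 4, 4, 4, 25, 4, 1; Σd² = 58
ρ = 1 − 6·58/(7·48) = 1 − 348/336 = -0.036

-0.036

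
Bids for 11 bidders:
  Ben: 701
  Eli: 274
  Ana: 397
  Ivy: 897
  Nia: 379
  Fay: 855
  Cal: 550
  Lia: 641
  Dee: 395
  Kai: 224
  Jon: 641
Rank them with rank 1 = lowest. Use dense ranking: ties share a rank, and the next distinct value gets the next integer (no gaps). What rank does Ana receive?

Sorted (ascending): 224, 274, 379, 395, 397, 550, 641, 641, 701, 855, 897
The 2 values of 641 share dense rank 7.
Remaining distinct values take the next consecutive integers.
Ana has value 397 → rank 5.

5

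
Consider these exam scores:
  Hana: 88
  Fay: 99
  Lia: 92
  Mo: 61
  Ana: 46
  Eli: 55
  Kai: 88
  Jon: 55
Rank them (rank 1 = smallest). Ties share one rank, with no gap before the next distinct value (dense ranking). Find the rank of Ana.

Sorted (ascending): 46, 55, 55, 61, 88, 88, 92, 99
The 2 values of 55 share dense rank 2.
The 2 values of 88 share dense rank 4.
Remaining distinct values take the next consecutive integers.
Ana has value 46 → rank 1.

1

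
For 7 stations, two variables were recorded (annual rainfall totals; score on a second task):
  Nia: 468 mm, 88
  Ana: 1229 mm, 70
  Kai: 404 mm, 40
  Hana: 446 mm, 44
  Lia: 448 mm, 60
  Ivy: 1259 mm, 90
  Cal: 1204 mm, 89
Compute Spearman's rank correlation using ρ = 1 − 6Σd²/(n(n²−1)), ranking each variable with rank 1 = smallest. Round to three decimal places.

0.893

Ranks of variable 1: 4, 6, 1, 2, 3, 7, 5
Ranks of variable 2: 5, 4, 1, 2, 3, 7, 6
d = r₁ − r₂: -1, 2, 0, 0, 0, 0, -1
d²: 1, 4, 0, 0, 0, 0, 1; Σd² = 6
ρ = 1 − 6·6/(7·48) = 1 − 36/336 = 0.893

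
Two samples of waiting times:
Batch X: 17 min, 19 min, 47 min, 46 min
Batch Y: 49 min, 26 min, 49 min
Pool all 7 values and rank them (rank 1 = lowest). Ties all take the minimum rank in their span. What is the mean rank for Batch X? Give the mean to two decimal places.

3.00

Sorted (ascending): 17, 19, 26, 46, 47, 49, 49
The 2 values of 49 occupy positions 6–7 → each gets rank 6.
Batch X values → pooled ranks: 17→1, 19→2, 47→5, 46→4
Mean rank = (1 + 2 + 5 + 4) / 4 = 3.00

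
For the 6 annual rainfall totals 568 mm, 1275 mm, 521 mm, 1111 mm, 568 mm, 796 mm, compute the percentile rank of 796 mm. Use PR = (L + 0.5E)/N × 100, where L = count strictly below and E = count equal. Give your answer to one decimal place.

N = 6.
Strictly below 796: 3. Equal to 796: 1.
PR = (3 + 0.5·1)/6 × 100 = 58.3

58.3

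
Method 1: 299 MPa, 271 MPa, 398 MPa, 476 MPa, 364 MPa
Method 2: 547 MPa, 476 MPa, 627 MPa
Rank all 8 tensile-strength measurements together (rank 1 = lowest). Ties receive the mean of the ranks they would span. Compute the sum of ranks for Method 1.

Sorted (ascending): 271, 299, 364, 398, 476, 476, 547, 627
The 2 values of 476 occupy positions 5–6 → average rank (5+6)/2 = 5.5.
Method 1 values → pooled ranks: 299→2, 271→1, 398→4, 476→5.5, 364→3
Rank sum = 2 + 1 + 4 + 5.5 + 3 = 15.5

15.5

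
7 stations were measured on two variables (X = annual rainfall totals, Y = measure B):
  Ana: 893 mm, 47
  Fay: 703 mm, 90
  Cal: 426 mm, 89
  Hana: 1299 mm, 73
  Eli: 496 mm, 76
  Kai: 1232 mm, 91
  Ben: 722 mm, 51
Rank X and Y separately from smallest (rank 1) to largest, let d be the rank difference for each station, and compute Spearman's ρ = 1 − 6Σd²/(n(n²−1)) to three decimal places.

-0.179

Ranks of variable 1: 5, 3, 1, 7, 2, 6, 4
Ranks of variable 2: 1, 6, 5, 3, 4, 7, 2
d = r₁ − r₂: 4, -3, -4, 4, -2, -1, 2
d²: 16, 9, 16, 16, 4, 1, 4; Σd² = 66
ρ = 1 − 6·66/(7·48) = 1 − 396/336 = -0.179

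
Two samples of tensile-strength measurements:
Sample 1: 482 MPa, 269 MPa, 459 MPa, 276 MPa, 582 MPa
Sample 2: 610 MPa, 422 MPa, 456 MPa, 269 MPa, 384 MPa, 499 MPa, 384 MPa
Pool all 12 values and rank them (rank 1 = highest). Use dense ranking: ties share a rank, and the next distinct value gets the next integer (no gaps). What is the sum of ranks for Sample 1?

30

Sorted (descending): 610, 582, 499, 482, 459, 456, 422, 384, 384, 276, 269, 269
The 2 values of 384 share dense rank 8.
The 2 values of 269 share dense rank 10.
Remaining distinct values take the next consecutive integers.
Sample 1 values → pooled ranks: 482→4, 269→10, 459→5, 276→9, 582→2
Rank sum = 4 + 10 + 5 + 9 + 2 = 30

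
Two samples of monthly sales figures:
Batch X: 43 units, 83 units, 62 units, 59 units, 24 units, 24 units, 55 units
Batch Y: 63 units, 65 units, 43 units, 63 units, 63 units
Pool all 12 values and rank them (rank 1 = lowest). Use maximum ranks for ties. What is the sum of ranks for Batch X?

38

Sorted (ascending): 24, 24, 43, 43, 55, 59, 62, 63, 63, 63, 65, 83
The 2 values of 24 occupy positions 1–2 → each gets rank 2.
The 2 values of 43 occupy positions 3–4 → each gets rank 4.
The 3 values of 63 occupy positions 8–10 → each gets rank 10.
Batch X values → pooled ranks: 43→4, 83→12, 62→7, 59→6, 24→2, 24→2, 55→5
Rank sum = 4 + 12 + 7 + 6 + 2 + 2 + 5 = 38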